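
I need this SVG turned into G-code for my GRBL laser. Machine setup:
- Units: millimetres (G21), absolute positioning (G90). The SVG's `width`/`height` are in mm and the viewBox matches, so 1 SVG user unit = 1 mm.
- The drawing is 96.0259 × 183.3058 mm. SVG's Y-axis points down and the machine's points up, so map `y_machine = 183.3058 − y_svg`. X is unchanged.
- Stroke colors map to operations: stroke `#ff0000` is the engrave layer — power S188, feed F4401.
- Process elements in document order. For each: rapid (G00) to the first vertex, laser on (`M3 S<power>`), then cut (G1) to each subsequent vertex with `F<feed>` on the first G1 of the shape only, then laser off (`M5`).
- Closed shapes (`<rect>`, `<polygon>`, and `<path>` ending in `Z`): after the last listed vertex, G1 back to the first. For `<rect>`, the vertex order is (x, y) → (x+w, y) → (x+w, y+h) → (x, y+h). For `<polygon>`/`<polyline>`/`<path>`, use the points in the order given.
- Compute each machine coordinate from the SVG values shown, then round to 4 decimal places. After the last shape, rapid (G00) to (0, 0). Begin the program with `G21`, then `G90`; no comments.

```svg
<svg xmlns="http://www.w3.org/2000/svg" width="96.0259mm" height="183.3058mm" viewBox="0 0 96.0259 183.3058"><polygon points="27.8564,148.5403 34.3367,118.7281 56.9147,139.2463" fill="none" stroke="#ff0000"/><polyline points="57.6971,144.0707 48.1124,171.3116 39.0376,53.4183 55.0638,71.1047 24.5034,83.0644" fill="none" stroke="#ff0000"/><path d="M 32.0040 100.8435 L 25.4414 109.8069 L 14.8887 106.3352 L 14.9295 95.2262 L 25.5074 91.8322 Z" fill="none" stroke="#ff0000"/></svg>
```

Since the viewBox matches the mm dimensions, user units are millimetres directly. The only transform is the Y-flip y_m = 183.3058 − y_svg.

Shape 1 is a regular polygon drawn with `<polygon>`. Its stroke #ff0000 means engrave at S188, F4401. After flipping Y the toolpath is (27.8564,34.7655) → (34.3367,64.5777) → (56.9147,44.0595) → (27.8564,34.7655), returning to the start.

Shape 2 is a open polyline drawn with `<polyline>`. Its stroke #ff0000 means engrave at S188, F4401. After flipping Y the toolpath is (57.6971,39.2351) → (48.1124,11.9942) → (39.0376,129.8875) → (55.0638,112.2011) → (24.5034,100.2414).

Shape 3 is a regular polygon drawn with `<path>`. Its stroke #ff0000 means engrave at S188, F4401. After flipping Y the toolpath is (32.0040,82.4623) → (25.4414,73.4989) → (14.8887,76.9706) → (14.9295,88.0796) → (25.5074,91.4736) → (32.0040,82.4623), returning to the start.

G21
G90
G00 X27.8564 Y34.7655
M3 S188
G1 X34.3367 Y64.5777 F4401
G1 X56.9147 Y44.0595
G1 X27.8564 Y34.7655
M5
G00 X57.6971 Y39.2351
M3 S188
G1 X48.1124 Y11.9942 F4401
G1 X39.0376 Y129.8875
G1 X55.0638 Y112.2011
G1 X24.5034 Y100.2414
M5
G00 X32.0040 Y82.4623
M3 S188
G1 X25.4414 Y73.4989 F4401
G1 X14.8887 Y76.9706
G1 X14.9295 Y88.0796
G1 X25.5074 Y91.4736
G1 X32.0040 Y82.4623
M5
G00 X0.0000 Y0.0000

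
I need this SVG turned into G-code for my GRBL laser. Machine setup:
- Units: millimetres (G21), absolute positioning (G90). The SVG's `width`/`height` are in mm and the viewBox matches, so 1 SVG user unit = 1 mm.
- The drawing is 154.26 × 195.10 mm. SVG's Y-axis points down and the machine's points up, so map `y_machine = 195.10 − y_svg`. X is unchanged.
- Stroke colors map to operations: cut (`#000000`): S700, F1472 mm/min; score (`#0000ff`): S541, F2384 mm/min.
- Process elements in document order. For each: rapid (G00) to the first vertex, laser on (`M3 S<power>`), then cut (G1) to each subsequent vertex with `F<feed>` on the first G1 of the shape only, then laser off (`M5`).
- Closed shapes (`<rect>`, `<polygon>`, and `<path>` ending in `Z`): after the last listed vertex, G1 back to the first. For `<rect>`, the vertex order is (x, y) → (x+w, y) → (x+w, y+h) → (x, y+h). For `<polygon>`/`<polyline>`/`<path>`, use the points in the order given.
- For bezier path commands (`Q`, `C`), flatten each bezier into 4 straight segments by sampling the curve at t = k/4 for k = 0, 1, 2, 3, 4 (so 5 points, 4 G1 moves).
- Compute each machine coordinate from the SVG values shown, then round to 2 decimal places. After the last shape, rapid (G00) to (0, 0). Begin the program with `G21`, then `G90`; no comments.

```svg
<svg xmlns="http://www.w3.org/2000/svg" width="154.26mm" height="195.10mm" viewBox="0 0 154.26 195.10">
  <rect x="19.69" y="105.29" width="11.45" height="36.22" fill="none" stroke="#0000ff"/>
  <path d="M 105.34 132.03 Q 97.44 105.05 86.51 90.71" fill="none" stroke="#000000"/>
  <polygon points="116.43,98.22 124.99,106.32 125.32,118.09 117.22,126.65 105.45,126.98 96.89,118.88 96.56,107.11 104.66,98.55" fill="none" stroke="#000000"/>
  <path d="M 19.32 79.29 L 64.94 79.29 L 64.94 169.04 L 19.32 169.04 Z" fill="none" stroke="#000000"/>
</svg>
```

G21
G90
G00 X19.69 Y89.81
M3 S541
G1 X31.14 Y89.81 F2384
G1 X31.14 Y53.59
G1 X19.69 Y53.59
G1 X19.69 Y89.81
M5
G00 X105.34 Y63.07
M3 S700
G1 X101.20 Y75.77 F1472
G1 X96.68 Y86.89
G1 X91.79 Y96.43
G1 X86.51 Y104.39
M5
G00 X116.43 Y96.88
M3 S700
G1 X124.99 Y88.78 F1472
G1 X125.32 Y77.01
G1 X117.22 Y68.45
G1 X105.45 Y68.12
G1 X96.89 Y76.22
G1 X96.56 Y87.99
G1 X104.66 Y96.55
G1 X116.43 Y96.88
M5
G00 X19.32 Y115.81
M3 S700
G1 X64.94 Y115.81 F1472
G1 X64.94 Y26.06
G1 X19.32 Y26.06
G1 X19.32 Y115.81
M5
G00 X0.00 Y0.00

1 u = 1 mm; y_m = 195.10 − y.

[1] `<rect>` rectangle, #0000ff→score S541 F2384: (19.69,89.81) → (31.14,89.81) → (31.14,53.59) → (19.69,53.59) → (19.69,89.81) (closed)

[2] `<path>` quadratic bezier, #000000→cut S700 F1472: (105.34,63.07) → (101.20,75.77) → (96.68,86.89) → (91.79,96.43) → (86.51,104.39)

[3] `<polygon>` regular polygon, #000000→cut S700 F1472: (116.43,96.88) → (124.99,88.78) → (125.32,77.01) → (117.22,68.45) → (105.45,68.12) → (96.89,76.22) → (96.56,87.99) → (104.66,96.55) → (116.43,96.88) (closed)

[4] `<path>` rectangle, #000000→cut S700 F1472: (19.32,115.81) → (64.94,115.81) → (64.94,26.06) → (19.32,26.06) → (19.32,115.81) (closed)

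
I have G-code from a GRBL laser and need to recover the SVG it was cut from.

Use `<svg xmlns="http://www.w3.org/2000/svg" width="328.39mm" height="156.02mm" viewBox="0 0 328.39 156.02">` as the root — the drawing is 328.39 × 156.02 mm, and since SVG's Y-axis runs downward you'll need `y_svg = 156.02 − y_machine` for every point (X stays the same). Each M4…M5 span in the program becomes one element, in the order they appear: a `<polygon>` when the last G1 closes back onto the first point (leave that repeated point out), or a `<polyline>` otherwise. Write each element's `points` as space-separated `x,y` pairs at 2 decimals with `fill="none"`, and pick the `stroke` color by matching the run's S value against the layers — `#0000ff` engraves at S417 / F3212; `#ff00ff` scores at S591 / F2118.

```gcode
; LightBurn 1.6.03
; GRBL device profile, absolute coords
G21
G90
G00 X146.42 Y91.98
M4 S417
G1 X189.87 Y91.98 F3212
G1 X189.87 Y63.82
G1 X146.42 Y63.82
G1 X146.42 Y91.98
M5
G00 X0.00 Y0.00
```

<svg xmlns="http://www.w3.org/2000/svg" width="328.39mm" height="156.02mm" viewBox="0 0 328.39 156.02">
  <polygon points="146.42,64.04 189.87,64.04 189.87,92.20 146.42,92.20" fill="none" stroke="#0000ff"/>
</svg>

Machine Y-up, SVG Y-down with viewBox height 156.02, so y_svg = 156.02 − y_machine; X carries over. Every run uses S417, so all elements get stroke `#0000ff` (engrave).

Run 1: The run returns to its start, so emit a `<polygon>` with points (Y-flipped): 146.42,64.04 189.87,64.04 189.87,92.20 146.42,92.20.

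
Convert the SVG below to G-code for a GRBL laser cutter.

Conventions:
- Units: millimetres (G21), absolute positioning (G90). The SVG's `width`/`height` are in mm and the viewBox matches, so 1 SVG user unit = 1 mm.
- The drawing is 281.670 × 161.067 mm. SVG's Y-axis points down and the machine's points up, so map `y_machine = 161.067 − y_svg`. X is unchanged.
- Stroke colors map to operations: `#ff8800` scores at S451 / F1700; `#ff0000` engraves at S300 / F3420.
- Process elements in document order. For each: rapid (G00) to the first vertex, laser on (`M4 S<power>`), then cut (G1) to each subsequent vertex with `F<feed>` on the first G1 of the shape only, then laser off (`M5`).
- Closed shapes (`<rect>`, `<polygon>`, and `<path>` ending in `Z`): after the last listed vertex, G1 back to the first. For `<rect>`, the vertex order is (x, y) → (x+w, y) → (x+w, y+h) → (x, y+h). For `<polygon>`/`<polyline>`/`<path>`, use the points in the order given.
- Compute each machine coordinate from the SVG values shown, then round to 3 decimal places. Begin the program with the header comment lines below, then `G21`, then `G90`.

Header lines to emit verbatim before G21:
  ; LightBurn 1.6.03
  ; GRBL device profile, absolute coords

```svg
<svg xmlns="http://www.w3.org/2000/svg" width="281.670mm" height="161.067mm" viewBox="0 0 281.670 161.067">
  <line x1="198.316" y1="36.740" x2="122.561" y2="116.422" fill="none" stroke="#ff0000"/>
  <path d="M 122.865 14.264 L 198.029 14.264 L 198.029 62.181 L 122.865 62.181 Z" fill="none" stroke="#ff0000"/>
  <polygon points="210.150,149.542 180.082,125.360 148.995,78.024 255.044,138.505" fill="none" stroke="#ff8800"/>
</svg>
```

; LightBurn 1.6.03
; GRBL device profile, absolute coords
G21
G90
G00 X198.316 Y124.327
M4 S300
G1 X122.561 Y44.645 F3420
M5
G00 X122.865 Y146.803
M4 S300
G1 X198.029 Y146.803 F3420
G1 X198.029 Y98.886
G1 X122.865 Y98.886
G1 X122.865 Y146.803
M5
G00 X210.150 Y11.525
M4 S451
G1 X180.082 Y35.707 F1700
G1 X148.995 Y83.043
G1 X255.044 Y22.562
G1 X210.150 Y11.525
M5

Since the viewBox matches the mm dimensions, user units are millimetres directly. The only transform is the Y-flip y_m = 161.067 − y_svg.

Shape 1 is a line segment drawn with `<line>`. Its stroke #ff0000 means engrave at S300, F3420. After flipping Y the toolpath is (198.316,124.327) → (122.561,44.645).

Shape 2 is a rectangle drawn with `<path>`. Its stroke #ff0000 means engrave at S300, F3420. After flipping Y the toolpath is (122.865,146.803) → (198.029,146.803) → (198.029,98.886) → (122.865,98.886) → (122.865,146.803), returning to the start.

Shape 3 is a closed polygon drawn with `<polygon>`. Its stroke #ff8800 means score at S451, F1700. After flipping Y the toolpath is (210.150,11.525) → (180.082,35.707) → (148.995,83.043) → (255.044,22.562) → (210.150,11.525), returning to the start.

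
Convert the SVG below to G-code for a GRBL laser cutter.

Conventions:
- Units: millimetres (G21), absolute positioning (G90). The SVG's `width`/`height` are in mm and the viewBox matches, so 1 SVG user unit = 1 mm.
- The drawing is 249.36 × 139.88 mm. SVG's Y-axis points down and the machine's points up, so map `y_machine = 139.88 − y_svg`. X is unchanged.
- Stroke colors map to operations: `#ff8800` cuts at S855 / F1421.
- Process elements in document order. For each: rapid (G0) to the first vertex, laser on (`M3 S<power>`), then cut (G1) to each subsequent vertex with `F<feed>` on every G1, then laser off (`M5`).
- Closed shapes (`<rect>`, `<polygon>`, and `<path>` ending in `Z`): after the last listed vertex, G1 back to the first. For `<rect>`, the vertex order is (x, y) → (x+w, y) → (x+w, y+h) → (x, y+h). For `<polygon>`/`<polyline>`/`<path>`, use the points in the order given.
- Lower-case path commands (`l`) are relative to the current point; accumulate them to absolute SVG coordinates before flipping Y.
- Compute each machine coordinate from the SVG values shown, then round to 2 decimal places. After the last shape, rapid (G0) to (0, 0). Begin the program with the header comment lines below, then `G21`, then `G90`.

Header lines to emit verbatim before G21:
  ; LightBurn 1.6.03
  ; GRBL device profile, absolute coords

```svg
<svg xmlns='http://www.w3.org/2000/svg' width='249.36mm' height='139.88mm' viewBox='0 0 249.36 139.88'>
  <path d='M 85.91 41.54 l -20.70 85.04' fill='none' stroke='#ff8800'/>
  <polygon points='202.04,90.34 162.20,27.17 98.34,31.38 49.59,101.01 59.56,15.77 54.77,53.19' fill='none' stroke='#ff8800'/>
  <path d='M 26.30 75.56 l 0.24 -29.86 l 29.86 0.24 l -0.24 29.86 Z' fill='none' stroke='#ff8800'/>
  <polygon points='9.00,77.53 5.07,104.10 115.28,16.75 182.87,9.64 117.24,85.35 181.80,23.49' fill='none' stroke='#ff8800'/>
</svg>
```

; LightBurn 1.6.03
; GRBL device profile, absolute coords
G21
G90
G0 X85.91 Y98.34
M3 S855
G1 X65.21 Y13.30 F1421
M5
G0 X202.04 Y49.54
M3 S855
G1 X162.20 Y112.71 F1421
G1 X98.34 Y108.50 F1421
G1 X49.59 Y38.87 F1421
G1 X59.56 Y124.11 F1421
G1 X54.77 Y86.69 F1421
G1 X202.04 Y49.54 F1421
M5
G0 X26.30 Y64.32
M3 S855
G1 X26.54 Y94.18 F1421
G1 X56.40 Y93.94 F1421
G1 X56.16 Y64.08 F1421
G1 X26.30 Y64.32 F1421
M5
G0 X9.00 Y62.35
M3 S855
G1 X5.07 Y35.78 F1421
G1 X115.28 Y123.13 F1421
G1 X182.87 Y130.24 F1421
G1 X117.24 Y54.53 F1421
G1 X181.80 Y116.39 F1421
G1 X9.00 Y62.35 F1421
M5
G0 X0.00 Y0.00

Since the viewBox matches the mm dimensions, user units are millimetres directly. The only transform is the Y-flip y_m = 139.88 − y_svg.

Shape 1 is a line segment drawn with `<path>`. Its stroke #ff8800 means cut at S855, F1421. After flipping Y the toolpath is (85.91,98.34) → (65.21,13.30).

Shape 2 is a closed polygon drawn with `<polygon>`. Its stroke #ff8800 means cut at S855, F1421. After flipping Y the toolpath is (202.04,49.54) → (162.20,112.71) → (98.34,108.50) → (49.59,38.87) → (59.56,124.11) → (54.77,86.69) → (202.04,49.54), returning to the start.

Shape 3 is a regular polygon drawn with `<path>`. Its stroke #ff8800 means cut at S855, F1421. After flipping Y the toolpath is (26.30,64.32) → (26.54,94.18) → (56.40,93.94) → (56.16,64.08) → (26.30,64.32), returning to the start.

Shape 4 is a closed polygon drawn with `<polygon>`. Its stroke #ff8800 means cut at S855, F1421. After flipping Y the toolpath is (9.00,62.35) → (5.07,35.78) → (115.28,123.13) → (182.87,130.24) → (117.24,54.53) → (181.80,116.39) → (9.00,62.35), returning to the start.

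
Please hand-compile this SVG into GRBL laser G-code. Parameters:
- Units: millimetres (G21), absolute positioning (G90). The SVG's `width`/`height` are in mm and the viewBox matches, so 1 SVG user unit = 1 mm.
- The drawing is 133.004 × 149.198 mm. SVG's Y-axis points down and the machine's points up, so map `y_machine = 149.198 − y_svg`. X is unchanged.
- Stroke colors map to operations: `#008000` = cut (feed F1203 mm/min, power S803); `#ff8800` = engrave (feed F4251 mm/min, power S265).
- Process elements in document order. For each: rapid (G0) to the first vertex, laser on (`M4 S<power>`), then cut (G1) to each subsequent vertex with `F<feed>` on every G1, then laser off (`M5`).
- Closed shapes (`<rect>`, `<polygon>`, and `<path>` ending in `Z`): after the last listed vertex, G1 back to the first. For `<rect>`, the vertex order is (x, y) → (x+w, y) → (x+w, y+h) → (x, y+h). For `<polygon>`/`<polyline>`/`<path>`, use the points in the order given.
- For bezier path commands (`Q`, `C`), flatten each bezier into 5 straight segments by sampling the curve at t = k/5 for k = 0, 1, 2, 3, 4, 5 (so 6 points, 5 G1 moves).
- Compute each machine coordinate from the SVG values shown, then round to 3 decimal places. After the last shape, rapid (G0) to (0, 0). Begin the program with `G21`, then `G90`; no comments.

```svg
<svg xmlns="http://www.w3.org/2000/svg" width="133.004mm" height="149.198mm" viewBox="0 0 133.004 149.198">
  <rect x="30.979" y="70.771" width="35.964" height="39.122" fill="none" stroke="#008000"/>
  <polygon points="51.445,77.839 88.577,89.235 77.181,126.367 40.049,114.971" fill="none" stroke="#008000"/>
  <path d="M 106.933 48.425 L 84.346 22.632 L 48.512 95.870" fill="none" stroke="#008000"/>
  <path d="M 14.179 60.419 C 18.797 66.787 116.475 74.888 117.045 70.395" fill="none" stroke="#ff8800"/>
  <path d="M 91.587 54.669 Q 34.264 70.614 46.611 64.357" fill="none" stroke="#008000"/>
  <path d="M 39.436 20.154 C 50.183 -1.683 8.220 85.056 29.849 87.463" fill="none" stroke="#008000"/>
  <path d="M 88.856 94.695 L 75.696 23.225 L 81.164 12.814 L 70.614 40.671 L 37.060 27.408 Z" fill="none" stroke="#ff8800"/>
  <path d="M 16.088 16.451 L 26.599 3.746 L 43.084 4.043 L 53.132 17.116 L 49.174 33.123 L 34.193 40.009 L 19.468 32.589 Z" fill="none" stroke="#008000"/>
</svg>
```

G21
G90
G0 X30.979 Y78.427
M4 S803
G1 X66.943 Y78.427 F1203
G1 X66.943 Y39.305 F1203
G1 X30.979 Y39.305 F1203
G1 X30.979 Y78.427 F1203
M5
G0 X51.445 Y71.359
M4 S803
G1 X88.577 Y59.963 F1203
G1 X77.181 Y22.831 F1203
G1 X40.049 Y34.227 F1203
G1 X51.445 Y71.359 F1203
M5
G0 X106.933 Y100.773
M4 S803
G1 X84.346 Y126.566 F1203
G1 X48.512 Y53.328 F1203
M5
G0 X14.179 Y88.779
M4 S265
G1 X26.596 Y84.865 F4251
G1 X52.219 Y81.222 F4251
G1 X81.920 Y78.540 F4251
G1 X106.571 Y77.504 F4251
G1 X117.045 Y78.803 F4251
M5
G0 X91.587 Y94.529
M4 S803
G1 X71.445 Y89.039 F1203
G1 X56.876 Y85.325 F1203
G1 X47.881 Y83.388 F1203
G1 X44.459 Y83.226 F1203
G1 X46.611 Y84.841 F1203
M5
G0 X39.436 Y129.044
M4 S803
G1 X40.489 Y130.660 F1203
G1 X34.475 Y115.478 F1203
G1 X26.975 Y92.757 F1203
G1 X23.572 Y71.756 F1203
G1 X29.849 Y61.735 F1203
M5
G0 X88.856 Y54.503
M4 S265
G1 X75.696 Y125.973 F4251
G1 X81.164 Y136.384 F4251
G1 X70.614 Y108.527 F4251
G1 X37.060 Y121.790 F4251
G1 X88.856 Y54.503 F4251
M5
G0 X16.088 Y132.747
M4 S803
G1 X26.599 Y145.452 F1203
G1 X43.084 Y145.155 F1203
G1 X53.132 Y132.082 F1203
G1 X49.174 Y116.075 F1203
G1 X34.193 Y109.189 F1203
G1 X19.468 Y116.609 F1203
G1 X16.088 Y132.747 F1203
M5
G0 X0.000 Y0.000

Since the viewBox matches the mm dimensions, user units are millimetres directly. The only transform is the Y-flip y_m = 149.198 − y_svg.

Shape 1 is a rectangle drawn with `<rect>`. Its stroke #008000 means cut at S803, F1203. After flipping Y the toolpath is (30.979,78.427) → (66.943,78.427) → (66.943,39.305) → (30.979,39.305) → (30.979,78.427), returning to the start.

Shape 2 is a regular polygon drawn with `<polygon>`. Its stroke #008000 means cut at S803, F1203. After flipping Y the toolpath is (51.445,71.359) → (88.577,59.963) → (77.181,22.831) → (40.049,34.227) → (51.445,71.359), returning to the start.

Shape 3 is a open polyline drawn with `<path>`. Its stroke #008000 means cut at S803, F1203. After flipping Y the toolpath is (106.933,100.773) → (84.346,126.566) → (48.512,53.328).

Shape 4 is a cubic bezier drawn with `<path>`. Its stroke #ff8800 means engrave at S265, F4251. After flipping Y the toolpath is (14.179,88.779) → (26.596,84.865) → (52.219,81.222) → (81.920,78.540) → (106.571,77.504) → (117.045,78.803).

Shape 5 is a quadratic bezier drawn with `<path>`. Its stroke #008000 means cut at S803, F1203. After flipping Y the toolpath is (91.587,94.529) → (71.445,89.039) → (56.876,85.325) → (47.881,83.388) → (44.459,83.226) → (46.611,84.841).

Shape 6 is a cubic bezier drawn with `<path>`. Its stroke #008000 means cut at S803, F1203. After flipping Y the toolpath is (39.436,129.044) → (40.489,130.660) → (34.475,115.478) → (26.975,92.757) → (23.572,71.756) → (29.849,61.735).

Shape 7 is a closed polygon drawn with `<path>`. Its stroke #ff8800 means engrave at S265, F4251. After flipping Y the toolpath is (88.856,54.503) → (75.696,125.973) → (81.164,136.384) → (70.614,108.527) → (37.060,121.790) → (88.856,54.503), returning to the start.

Shape 8 is a regular polygon drawn with `<path>`. Its stroke #008000 means cut at S803, F1203. After flipping Y the toolpath is (16.088,132.747) → (26.599,145.452) → (43.084,145.155) → (53.132,132.082) → (49.174,116.075) → (34.193,109.189) → (19.468,116.609) → (16.088,132.747), returning to the start.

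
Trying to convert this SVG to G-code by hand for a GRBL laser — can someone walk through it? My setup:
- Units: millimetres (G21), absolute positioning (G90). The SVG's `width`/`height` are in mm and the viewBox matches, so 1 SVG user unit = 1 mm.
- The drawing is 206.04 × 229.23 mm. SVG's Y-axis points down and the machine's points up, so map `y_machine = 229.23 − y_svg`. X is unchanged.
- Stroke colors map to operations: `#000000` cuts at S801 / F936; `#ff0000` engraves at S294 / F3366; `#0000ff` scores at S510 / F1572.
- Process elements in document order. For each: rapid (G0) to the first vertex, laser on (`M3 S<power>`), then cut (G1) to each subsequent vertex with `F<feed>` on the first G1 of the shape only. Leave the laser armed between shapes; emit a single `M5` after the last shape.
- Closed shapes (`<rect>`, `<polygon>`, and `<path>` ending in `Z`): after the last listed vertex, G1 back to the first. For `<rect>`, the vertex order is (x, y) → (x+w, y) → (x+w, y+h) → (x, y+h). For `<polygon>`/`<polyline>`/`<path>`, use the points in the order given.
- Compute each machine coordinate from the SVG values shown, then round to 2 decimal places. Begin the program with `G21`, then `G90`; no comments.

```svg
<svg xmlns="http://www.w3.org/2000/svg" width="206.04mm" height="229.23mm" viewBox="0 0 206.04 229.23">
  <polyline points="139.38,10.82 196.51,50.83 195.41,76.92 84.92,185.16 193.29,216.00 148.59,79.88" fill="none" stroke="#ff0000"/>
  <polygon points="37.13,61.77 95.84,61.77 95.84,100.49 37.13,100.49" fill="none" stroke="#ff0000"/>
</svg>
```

1 u = 1 mm; y_m = 229.23 − y.

[1] `<polyline>` open polyline, #ff0000→engrave S294 F3366: (139.38,218.41) → (196.51,178.40) → (195.41,152.31) → (84.92,44.07) → (193.29,13.23) → (148.59,149.35)

[2] `<polygon>` rectangle, #ff0000→engrave S294 F3366: (37.13,167.46) → (95.84,167.46) → (95.84,128.74) → (37.13,128.74) → (37.13,167.46) (closed)

G21
G90
G0 X139.38 Y218.41
M3 S294
G1 X196.51 Y178.40 F3366
G1 X195.41 Y152.31
G1 X84.92 Y44.07
G1 X193.29 Y13.23
G1 X148.59 Y149.35
G0 X37.13 Y167.46
M3 S294
G1 X95.84 Y167.46 F3366
G1 X95.84 Y128.74
G1 X37.13 Y128.74
G1 X37.13 Y167.46
M5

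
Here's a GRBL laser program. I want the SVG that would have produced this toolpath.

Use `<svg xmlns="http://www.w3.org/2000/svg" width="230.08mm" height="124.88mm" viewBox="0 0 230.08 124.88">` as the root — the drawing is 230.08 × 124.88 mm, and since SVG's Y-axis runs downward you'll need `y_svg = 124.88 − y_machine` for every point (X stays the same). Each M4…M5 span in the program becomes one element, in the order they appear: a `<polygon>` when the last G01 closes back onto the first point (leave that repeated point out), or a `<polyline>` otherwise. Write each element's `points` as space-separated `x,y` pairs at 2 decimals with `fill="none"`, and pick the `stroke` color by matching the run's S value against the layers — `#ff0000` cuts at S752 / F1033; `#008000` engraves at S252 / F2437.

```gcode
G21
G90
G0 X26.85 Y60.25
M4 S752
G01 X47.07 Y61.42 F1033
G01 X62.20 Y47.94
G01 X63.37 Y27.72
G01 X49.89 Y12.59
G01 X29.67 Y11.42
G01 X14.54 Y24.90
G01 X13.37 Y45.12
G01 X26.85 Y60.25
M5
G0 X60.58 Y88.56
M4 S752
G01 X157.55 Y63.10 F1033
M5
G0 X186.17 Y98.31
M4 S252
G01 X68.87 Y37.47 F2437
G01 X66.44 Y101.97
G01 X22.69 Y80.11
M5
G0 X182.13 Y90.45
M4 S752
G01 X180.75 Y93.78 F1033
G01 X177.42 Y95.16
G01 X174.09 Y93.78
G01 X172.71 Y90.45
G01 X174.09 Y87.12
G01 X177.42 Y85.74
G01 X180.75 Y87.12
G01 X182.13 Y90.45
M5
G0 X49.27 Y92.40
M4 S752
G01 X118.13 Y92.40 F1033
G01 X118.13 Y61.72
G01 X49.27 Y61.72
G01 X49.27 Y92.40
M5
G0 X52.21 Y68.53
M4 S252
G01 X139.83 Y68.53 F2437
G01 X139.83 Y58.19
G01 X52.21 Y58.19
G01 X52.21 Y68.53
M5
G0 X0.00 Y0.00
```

Each laser-on run becomes one SVG element. Flip Y back into SVG space with y_svg = 124.88 − y_machine.

Run 1: the run's S752 means `#ff0000` (cut). The run returns to its start, so emit a `<polygon>` with points (Y-flipped): 26.85,64.63 47.07,63.46 62.20,76.94 63.37,97.16 49.89,112.29 29.67,113.46 14.54,99.98 13.37,79.76.

Run 2: S752 ⇒ cut layer `#ff0000`. The run is open, so emit a `<polyline>` with points (Y-flipped): 60.58,36.32 157.55,61.78.

Run 3: S252 ⇒ engrave layer `#008000`. The run is open, so emit a `<polyline>` with points (Y-flipped): 186.17,26.57 68.87,87.41 66.44,22.91 22.69,44.77.

Run 4: power S752 maps to stroke `#ff0000` (cut). The run returns to its start, so emit a `<polygon>` with points (Y-flipped): 182.13,34.43 180.75,31.10 177.42,29.72 174.09,31.10 172.71,34.43 174.09,37.76 177.42,39.14 180.75,37.76.

Run 5: the run's S752 means `#ff0000` (cut). The run returns to its start, so emit a `<polygon>` with points (Y-flipped): 49.27,32.48 118.13,32.48 118.13,63.16 49.27,63.16.

Run 6: the run's S252 means `#008000` (engrave). The run returns to its start, so emit a `<polygon>` with points (Y-flipped): 52.21,56.35 139.83,56.35 139.83,66.69 52.21,66.69.

<svg xmlns="http://www.w3.org/2000/svg" width="230.08mm" height="124.88mm" viewBox="0 0 230.08 124.88">
  <polygon points="26.85,64.63 47.07,63.46 62.20,76.94 63.37,97.16 49.89,112.29 29.67,113.46 14.54,99.98 13.37,79.76" fill="none" stroke="#ff0000"/>
  <polyline points="60.58,36.32 157.55,61.78" fill="none" stroke="#ff0000"/>
  <polyline points="186.17,26.57 68.87,87.41 66.44,22.91 22.69,44.77" fill="none" stroke="#008000"/>
  <polygon points="182.13,34.43 180.75,31.10 177.42,29.72 174.09,31.10 172.71,34.43 174.09,37.76 177.42,39.14 180.75,37.76" fill="none" stroke="#ff0000"/>
  <polygon points="49.27,32.48 118.13,32.48 118.13,63.16 49.27,63.16" fill="none" stroke="#ff0000"/>
  <polygon points="52.21,56.35 139.83,56.35 139.83,66.69 52.21,66.69" fill="none" stroke="#008000"/>
</svg>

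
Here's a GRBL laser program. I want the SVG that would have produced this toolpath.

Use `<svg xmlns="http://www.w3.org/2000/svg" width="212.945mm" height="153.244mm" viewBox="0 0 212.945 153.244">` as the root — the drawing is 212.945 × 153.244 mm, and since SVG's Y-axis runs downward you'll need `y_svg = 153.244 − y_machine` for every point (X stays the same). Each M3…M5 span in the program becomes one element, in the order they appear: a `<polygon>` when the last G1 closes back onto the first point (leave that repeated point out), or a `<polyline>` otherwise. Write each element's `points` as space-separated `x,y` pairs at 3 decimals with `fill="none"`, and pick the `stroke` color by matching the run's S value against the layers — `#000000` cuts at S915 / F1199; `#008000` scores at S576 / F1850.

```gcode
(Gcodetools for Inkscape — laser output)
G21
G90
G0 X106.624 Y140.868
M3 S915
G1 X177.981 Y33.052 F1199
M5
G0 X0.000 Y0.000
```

Each laser-on run becomes one SVG element. Flip Y back into SVG space with y_svg = 153.244 − y_machine. Every run uses S915, so all elements get stroke `#000000` (cut).

Run 1: The run is open, so emit a `<polyline>` with points (Y-flipped): 106.624,12.376 177.981,120.192.

<svg xmlns="http://www.w3.org/2000/svg" width="212.945mm" height="153.244mm" viewBox="0 0 212.945 153.244">
  <polyline points="106.624,12.376 177.981,120.192" fill="none" stroke="#000000"/>
</svg>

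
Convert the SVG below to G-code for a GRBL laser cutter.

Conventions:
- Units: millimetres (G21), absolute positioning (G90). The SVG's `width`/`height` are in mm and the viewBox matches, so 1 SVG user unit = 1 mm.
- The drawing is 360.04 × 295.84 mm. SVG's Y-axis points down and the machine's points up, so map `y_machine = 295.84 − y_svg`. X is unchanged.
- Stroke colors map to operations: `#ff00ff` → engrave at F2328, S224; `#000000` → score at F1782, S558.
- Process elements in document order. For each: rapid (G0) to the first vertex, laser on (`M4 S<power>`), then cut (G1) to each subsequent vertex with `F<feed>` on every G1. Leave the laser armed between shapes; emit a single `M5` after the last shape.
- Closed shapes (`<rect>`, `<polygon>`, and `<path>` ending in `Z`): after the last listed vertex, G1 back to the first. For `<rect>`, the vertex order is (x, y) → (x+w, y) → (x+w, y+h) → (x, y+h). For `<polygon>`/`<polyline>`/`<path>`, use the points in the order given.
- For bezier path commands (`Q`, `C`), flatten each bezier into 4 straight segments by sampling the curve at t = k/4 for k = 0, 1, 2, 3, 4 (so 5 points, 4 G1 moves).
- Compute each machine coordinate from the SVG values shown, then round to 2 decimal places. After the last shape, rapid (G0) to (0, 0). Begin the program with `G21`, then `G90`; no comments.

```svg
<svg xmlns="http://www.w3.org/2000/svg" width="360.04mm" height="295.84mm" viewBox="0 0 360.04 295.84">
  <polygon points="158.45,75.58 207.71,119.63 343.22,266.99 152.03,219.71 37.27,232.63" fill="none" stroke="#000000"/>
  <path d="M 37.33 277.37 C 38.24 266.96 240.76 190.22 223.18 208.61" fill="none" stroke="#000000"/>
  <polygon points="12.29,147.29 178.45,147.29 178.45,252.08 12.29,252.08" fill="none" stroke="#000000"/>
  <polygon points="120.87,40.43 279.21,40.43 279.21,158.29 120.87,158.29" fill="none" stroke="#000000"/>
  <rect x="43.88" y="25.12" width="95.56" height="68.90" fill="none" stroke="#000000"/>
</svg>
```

1 u = 1 mm; y_m = 295.84 − y.

[1] `<polygon>` closed polygon, #000000→score S558 F1782: (158.45,220.26) → (207.71,176.21) → (343.22,28.85) → (152.03,76.13) → (37.27,63.21) → (158.45,220.26) (closed)

[2] `<path>` cubic bezier, #000000→score S558 F1782: (37.33,18.47) → (69.23,36.19) → (137.19,63.65) → (201.69,85.71) → (223.18,87.23)

[3] `<polygon>` rectangle, #000000→score S558 F1782: (12.29,148.55) → (178.45,148.55) → (178.45,43.76) → (12.29,43.76) → (12.29,148.55) (closed)

[4] `<polygon>` rectangle, #000000→score S558 F1782: (120.87,255.41) → (279.21,255.41) → (279.21,137.55) → (120.87,137.55) → (120.87,255.41) (closed)

[5] `<rect>` rectangle, #000000→score S558 F1782: (43.88,270.72) → (139.44,270.72) → (139.44,201.82) → (43.88,201.82) → (43.88,270.72) (closed)

G21
G90
G0 X158.45 Y220.26
M4 S558
G1 X207.71 Y176.21 F1782
G1 X343.22 Y28.85 F1782
G1 X152.03 Y76.13 F1782
G1 X37.27 Y63.21 F1782
G1 X158.45 Y220.26 F1782
G0 X37.33 Y18.47
M4 S558
G1 X69.23 Y36.19 F1782
G1 X137.19 Y63.65 F1782
G1 X201.69 Y85.71 F1782
G1 X223.18 Y87.23 F1782
G0 X12.29 Y148.55
M4 S558
G1 X178.45 Y148.55 F1782
G1 X178.45 Y43.76 F1782
G1 X12.29 Y43.76 F1782
G1 X12.29 Y148.55 F1782
G0 X120.87 Y255.41
M4 S558
G1 X279.21 Y255.41 F1782
G1 X279.21 Y137.55 F1782
G1 X120.87 Y137.55 F1782
G1 X120.87 Y255.41 F1782
G0 X43.88 Y270.72
M4 S558
G1 X139.44 Y270.72 F1782
G1 X139.44 Y201.82 F1782
G1 X43.88 Y201.82 F1782
G1 X43.88 Y270.72 F1782
M5
G0 X0.00 Y0.00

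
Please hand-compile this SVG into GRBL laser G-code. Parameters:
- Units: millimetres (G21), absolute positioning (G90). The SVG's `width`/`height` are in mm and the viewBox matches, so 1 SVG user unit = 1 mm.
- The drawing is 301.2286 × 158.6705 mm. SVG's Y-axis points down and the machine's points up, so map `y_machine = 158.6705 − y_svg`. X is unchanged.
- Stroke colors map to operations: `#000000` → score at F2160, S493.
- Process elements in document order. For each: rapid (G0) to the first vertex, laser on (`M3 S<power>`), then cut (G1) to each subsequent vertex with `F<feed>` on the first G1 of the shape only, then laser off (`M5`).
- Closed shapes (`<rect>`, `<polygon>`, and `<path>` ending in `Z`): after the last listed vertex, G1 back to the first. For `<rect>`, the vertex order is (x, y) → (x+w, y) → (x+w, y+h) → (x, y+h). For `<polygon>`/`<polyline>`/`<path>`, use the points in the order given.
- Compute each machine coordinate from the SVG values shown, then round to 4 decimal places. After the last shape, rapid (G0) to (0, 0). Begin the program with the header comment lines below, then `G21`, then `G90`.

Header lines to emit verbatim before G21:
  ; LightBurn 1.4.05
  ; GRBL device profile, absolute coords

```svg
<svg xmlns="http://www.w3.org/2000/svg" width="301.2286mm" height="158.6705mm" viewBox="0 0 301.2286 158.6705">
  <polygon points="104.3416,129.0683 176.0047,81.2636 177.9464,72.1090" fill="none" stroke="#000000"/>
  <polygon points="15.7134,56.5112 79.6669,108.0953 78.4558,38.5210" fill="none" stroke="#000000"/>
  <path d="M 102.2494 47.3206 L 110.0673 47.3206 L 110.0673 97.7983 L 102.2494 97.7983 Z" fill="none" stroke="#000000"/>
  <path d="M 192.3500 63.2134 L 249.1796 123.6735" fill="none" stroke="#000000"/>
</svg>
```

1 u = 1 mm; y_m = 158.6705 − y.

[1] `<polygon>` closed polygon, #000000→score S493 F2160: (104.3416,29.6022) → (176.0047,77.4069) → (177.9464,86.5615) → (104.3416,29.6022) (closed)

[2] `<polygon>` closed polygon, #000000→score S493 F2160: (15.7134,102.1593) → (79.6669,50.5752) → (78.4558,120.1495) → (15.7134,102.1593) (closed)

[3] `<path>` rectangle, #000000→score S493 F2160: (102.2494,111.3499) → (110.0673,111.3499) → (110.0673,60.8722) → (102.2494,60.8722) → (102.2494,111.3499) (closed)

[4] `<path>` line segment, #000000→score S493 F2160: (192.3500,95.4571) → (249.1796,34.9970)

; LightBurn 1.4.05
; GRBL device profile, absolute coords
G21
G90
G0 X104.3416 Y29.6022
M3 S493
G1 X176.0047 Y77.4069 F2160
G1 X177.9464 Y86.5615
G1 X104.3416 Y29.6022
M5
G0 X15.7134 Y102.1593
M3 S493
G1 X79.6669 Y50.5752 F2160
G1 X78.4558 Y120.1495
G1 X15.7134 Y102.1593
M5
G0 X102.2494 Y111.3499
M3 S493
G1 X110.0673 Y111.3499 F2160
G1 X110.0673 Y60.8722
G1 X102.2494 Y60.8722
G1 X102.2494 Y111.3499
M5
G0 X192.3500 Y95.4571
M3 S493
G1 X249.1796 Y34.9970 F2160
M5
G0 X0.0000 Y0.0000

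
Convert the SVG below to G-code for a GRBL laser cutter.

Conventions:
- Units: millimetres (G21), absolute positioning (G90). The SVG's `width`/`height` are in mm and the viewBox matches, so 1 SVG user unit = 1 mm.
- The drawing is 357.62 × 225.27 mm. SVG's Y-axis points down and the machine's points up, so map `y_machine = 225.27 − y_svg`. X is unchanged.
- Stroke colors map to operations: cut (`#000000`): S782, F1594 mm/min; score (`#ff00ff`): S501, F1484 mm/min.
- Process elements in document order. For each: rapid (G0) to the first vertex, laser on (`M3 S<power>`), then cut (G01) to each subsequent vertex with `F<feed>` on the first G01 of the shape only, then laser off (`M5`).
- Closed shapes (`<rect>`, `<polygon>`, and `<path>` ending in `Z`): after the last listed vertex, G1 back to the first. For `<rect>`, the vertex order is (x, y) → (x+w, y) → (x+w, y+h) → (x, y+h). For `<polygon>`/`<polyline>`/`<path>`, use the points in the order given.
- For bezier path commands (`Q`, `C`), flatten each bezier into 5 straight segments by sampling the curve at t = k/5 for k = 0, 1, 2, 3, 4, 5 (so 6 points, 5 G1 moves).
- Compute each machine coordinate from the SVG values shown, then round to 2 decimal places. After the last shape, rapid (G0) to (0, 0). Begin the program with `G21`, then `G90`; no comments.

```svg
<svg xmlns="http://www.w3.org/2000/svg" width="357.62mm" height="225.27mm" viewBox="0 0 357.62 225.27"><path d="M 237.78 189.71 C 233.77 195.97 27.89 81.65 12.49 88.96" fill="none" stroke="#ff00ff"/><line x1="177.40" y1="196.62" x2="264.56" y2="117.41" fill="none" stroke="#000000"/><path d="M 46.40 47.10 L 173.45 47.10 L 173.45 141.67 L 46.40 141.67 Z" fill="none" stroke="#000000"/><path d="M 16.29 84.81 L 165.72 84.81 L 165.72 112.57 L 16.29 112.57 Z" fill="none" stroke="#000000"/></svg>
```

G21
G90
G0 X237.78 Y35.56
M3 S501
G01 X214.29 Y44.34 F1484
G01 X161.18 Y70.42
G01 X97.29 Y102.20
G01 X41.45 Y128.04
G01 X12.49 Y136.31
M5
G0 X177.40 Y28.65
M3 S782
G01 X264.56 Y107.86 F1594
M5
G0 X46.40 Y178.17
M3 S782
G01 X173.45 Y178.17 F1594
G01 X173.45 Y83.60
G01 X46.40 Y83.60
G01 X46.40 Y178.17
M5
G0 X16.29 Y140.46
M3 S782
G01 X165.72 Y140.46 F1594
G01 X165.72 Y112.70
G01 X16.29 Y112.70
G01 X16.29 Y140.46
M5
G0 X0.00 Y0.00

1 u = 1 mm; y_m = 225.27 − y.

[1] `<path>` cubic bezier, #ff00ff→score S501 F1484: (237.78,35.56) → (214.29,44.34) → (161.18,70.42) → (97.29,102.20) → (41.45,128.04) → (12.49,136.31)

[2] `<line>` line segment, #000000→cut S782 F1594: (177.40,28.65) → (264.56,107.86)

[3] `<path>` rectangle, #000000→cut S782 F1594: (46.40,178.17) → (173.45,178.17) → (173.45,83.60) → (46.40,83.60) → (46.40,178.17) (closed)

[4] `<path>` rectangle, #000000→cut S782 F1594: (16.29,140.46) → (165.72,140.46) → (165.72,112.70) → (16.29,112.70) → (16.29,140.46) (closed)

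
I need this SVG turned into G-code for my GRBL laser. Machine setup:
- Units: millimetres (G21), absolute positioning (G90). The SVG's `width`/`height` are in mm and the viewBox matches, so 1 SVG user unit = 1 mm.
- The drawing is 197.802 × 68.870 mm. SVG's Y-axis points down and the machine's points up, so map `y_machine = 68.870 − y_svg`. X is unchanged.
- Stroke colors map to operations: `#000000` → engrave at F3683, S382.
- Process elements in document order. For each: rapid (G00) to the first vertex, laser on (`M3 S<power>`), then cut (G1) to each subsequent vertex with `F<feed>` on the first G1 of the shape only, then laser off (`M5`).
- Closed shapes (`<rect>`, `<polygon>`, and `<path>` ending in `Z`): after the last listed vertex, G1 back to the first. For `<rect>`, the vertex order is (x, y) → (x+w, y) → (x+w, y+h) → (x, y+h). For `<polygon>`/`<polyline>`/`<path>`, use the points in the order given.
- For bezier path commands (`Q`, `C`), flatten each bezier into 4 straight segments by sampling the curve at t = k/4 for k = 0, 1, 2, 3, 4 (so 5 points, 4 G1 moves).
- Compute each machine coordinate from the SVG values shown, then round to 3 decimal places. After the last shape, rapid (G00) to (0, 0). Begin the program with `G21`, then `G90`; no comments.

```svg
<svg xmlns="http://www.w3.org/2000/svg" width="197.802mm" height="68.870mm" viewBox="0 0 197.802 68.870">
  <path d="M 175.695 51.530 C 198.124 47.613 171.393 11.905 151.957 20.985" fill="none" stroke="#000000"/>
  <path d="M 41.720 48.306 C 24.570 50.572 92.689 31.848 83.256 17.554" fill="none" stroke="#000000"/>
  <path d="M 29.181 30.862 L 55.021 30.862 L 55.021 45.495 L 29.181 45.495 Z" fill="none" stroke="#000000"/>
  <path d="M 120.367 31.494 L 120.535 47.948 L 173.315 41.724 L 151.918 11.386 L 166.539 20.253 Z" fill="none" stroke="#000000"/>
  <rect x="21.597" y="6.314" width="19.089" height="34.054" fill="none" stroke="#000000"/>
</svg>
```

G21
G90
G00 X175.695 Y17.340
M3 S382
G1 X184.181 Y25.042 F3683
G1 X179.525 Y37.486
G1 X167.020 Y47.494
G1 X151.957 Y47.885
M5
G00 X41.720 Y20.564
M3 S382
G1 X42.301 Y22.403 F3683
G1 X59.594 Y29.730
G1 X78.334 Y40.162
G1 X83.256 Y51.316
M5
G00 X29.181 Y38.008
M3 S382
G1 X55.021 Y38.008 F3683
G1 X55.021 Y23.375
G1 X29.181 Y23.375
G1 X29.181 Y38.008
M5
G00 X120.367 Y37.376
M3 S382
G1 X120.535 Y20.922 F3683
G1 X173.315 Y27.146
G1 X151.918 Y57.484
G1 X166.539 Y48.617
G1 X120.367 Y37.376
M5
G00 X21.597 Y62.556
M3 S382
G1 X40.686 Y62.556 F3683
G1 X40.686 Y28.502
G1 X21.597 Y28.502
G1 X21.597 Y62.556
M5
G00 X0.000 Y0.000

viewBox `0 0 197.802 68.870` with mm width/height → 1 unit = 1 mm. Flip: y_m = 68.870 − y_svg.

**Shape 1** — `<path>` cubic bezier, stroke `#000000` → engrave (S382, F3683). Control points (SVG): P0=(175.695,51.530), P1=(198.124,47.613), P2=(171.393,11.905), P3=(151.957,20.985); sampled at t=k/4. Machine vertices: (175.695,17.340) → (184.181,25.042) → (179.525,37.486) → (167.020,47.494) → (151.957,47.885). Open path.

**Shape 2** — `<path>` cubic bezier, stroke `#000000` → engrave (S382, F3683). Control points (SVG): P0=(41.720,48.306), P1=(24.570,50.572), P2=(92.689,31.848), P3=(83.256,17.554); sampled at t=k/4. Machine vertices: (41.720,20.564) → (42.301,22.403) → (59.594,29.730) → (78.334,40.162) → (83.256,51.316). Open path.

**Shape 3** — `<path>` rectangle, stroke `#000000` → engrave (S382, F3683). Machine vertices: (29.181,38.008) → (55.021,38.008) → (55.021,23.375) → (29.181,23.375) → (29.181,38.008). Closed: final G1 returns to the first vertex.

**Shape 4** — `<path>` closed polygon, stroke `#000000` → engrave (S382, F3683). Machine vertices: (120.367,37.376) → (120.535,20.922) → (173.315,27.146) → (151.918,57.484) → (166.539,48.617) → (120.367,37.376). Closed: final G1 returns to the first vertex.

**Shape 5** — `<rect>` rectangle, stroke `#000000` → engrave (S382, F3683). Machine vertices: (21.597,62.556) → (40.686,62.556) → (40.686,28.502) → (21.597,28.502) → (21.597,62.556). Closed: final G1 returns to the first vertex.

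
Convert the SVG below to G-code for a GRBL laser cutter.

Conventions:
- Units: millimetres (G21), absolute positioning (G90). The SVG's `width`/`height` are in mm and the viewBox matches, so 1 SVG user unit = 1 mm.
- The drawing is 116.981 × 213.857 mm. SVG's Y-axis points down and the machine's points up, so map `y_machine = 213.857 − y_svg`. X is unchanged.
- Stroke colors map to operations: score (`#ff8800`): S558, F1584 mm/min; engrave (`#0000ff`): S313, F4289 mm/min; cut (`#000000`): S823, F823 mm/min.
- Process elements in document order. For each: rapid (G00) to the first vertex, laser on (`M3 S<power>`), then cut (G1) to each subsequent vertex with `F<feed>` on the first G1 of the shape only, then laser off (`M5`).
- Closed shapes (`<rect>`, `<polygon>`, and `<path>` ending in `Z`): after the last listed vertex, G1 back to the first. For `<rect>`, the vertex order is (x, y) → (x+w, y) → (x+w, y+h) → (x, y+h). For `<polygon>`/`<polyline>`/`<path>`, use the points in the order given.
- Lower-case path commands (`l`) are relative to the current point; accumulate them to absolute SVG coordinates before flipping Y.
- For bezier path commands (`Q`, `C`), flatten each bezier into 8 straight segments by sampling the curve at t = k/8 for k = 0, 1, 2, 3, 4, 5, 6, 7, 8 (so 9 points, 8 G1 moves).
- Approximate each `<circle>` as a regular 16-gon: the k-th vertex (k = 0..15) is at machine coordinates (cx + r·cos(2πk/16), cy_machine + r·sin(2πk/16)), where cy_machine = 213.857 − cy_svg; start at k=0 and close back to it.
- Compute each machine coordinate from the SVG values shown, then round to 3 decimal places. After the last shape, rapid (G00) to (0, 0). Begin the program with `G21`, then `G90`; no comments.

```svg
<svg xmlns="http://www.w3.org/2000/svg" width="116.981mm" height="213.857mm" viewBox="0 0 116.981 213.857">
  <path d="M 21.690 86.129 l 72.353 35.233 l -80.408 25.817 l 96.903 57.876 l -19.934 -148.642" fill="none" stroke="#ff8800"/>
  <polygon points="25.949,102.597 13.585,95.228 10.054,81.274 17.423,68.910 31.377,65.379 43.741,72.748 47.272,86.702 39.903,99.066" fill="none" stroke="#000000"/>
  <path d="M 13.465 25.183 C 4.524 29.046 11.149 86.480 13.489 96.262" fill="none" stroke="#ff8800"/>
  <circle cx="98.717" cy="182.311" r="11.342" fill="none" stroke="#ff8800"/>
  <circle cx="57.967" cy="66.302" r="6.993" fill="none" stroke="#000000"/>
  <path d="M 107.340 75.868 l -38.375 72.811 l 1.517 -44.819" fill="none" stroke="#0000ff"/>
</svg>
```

viewBox `0 0 116.981 213.857` with mm width/height → 1 unit = 1 mm. Flip: y_m = 213.857 − y_svg.

**Shape 1** — `<path>` open polyline, stroke `#ff8800` → score (S558, F1584). Machine vertices: (21.690,127.728) → (94.043,92.495) → (13.635,66.678) → (110.538,8.802) → (90.604,157.444). Open path.

**Shape 2** — `<polygon>` regular polygon, stroke `#000000` → cut (S823, F823). Machine vertices: (25.949,111.260) → (13.585,118.629) → (10.054,132.583) → (17.423,144.947) → (31.377,148.478) → (43.741,141.109) → (47.272,127.155) → (39.903,114.791) → (25.949,111.260). Closed: final G1 returns to the first vertex.

**Shape 3** — `<path>` cubic bezier, stroke `#ff8800` → score (S558, F1584). Control points (SVG): P0=(13.465,25.183), P1=(4.524,29.046), P2=(11.149,86.480), P3=(13.489,96.262); sampled at t=k/8. Machine vertices: (13.465,188.674) → (10.803,184.912) → (9.368,177.314) → (8.926,167.066) → (9.247,155.354) → (10.096,143.365) → (11.241,132.285) → (12.449,123.299) → (13.489,117.595). Open path.

**Shape 4** — `<circle>` circle, stroke `#ff8800` → score (S558, F1584). Machine vertices: (110.059,31.546) → (109.196,35.886) → (106.737,39.566) → (103.057,42.025) → (98.717,42.888) → (94.377,42.025) → (90.697,39.566) → (88.238,35.886) → (87.375,31.546) → (88.238,27.206) → (90.697,23.526) → (94.377,21.067) → (98.717,20.204) → (103.057,21.067) → (106.737,23.526) → (109.196,27.206) → (110.059,31.546). Closed: final G1 returns to the first vertex.

**Shape 5** — `<circle>` circle, stroke `#000000` → cut (S823, F823). Machine vertices: (64.960,147.555) → (64.428,150.231) → (62.912,152.500) → (60.643,154.016) → (57.967,154.548) → (55.291,154.016) → (53.022,152.500) → (51.506,150.231) → (50.974,147.555) → (51.506,144.879) → (53.022,142.610) → (55.291,141.094) → (57.967,140.562) → (60.643,141.094) → (62.912,142.610) → (64.428,144.879) → (64.960,147.555). Closed: final G1 returns to the first vertex.

**Shape 6** — `<path>` open polyline, stroke `#0000ff` → engrave (S313, F4289). Machine vertices: (107.340,137.989) → (68.965,65.178) → (70.482,109.997). Open path.

G21
G90
G00 X21.690 Y127.728
M3 S558
G1 X94.043 Y92.495 F1584
G1 X13.635 Y66.678
G1 X110.538 Y8.802
G1 X90.604 Y157.444
M5
G00 X25.949 Y111.260
M3 S823
G1 X13.585 Y118.629 F823
G1 X10.054 Y132.583
G1 X17.423 Y144.947
G1 X31.377 Y148.478
G1 X43.741 Y141.109
G1 X47.272 Y127.155
G1 X39.903 Y114.791
G1 X25.949 Y111.260
M5
G00 X13.465 Y188.674
M3 S558
G1 X10.803 Y184.912 F1584
G1 X9.368 Y177.314
G1 X8.926 Y167.066
G1 X9.247 Y155.354
G1 X10.096 Y143.365
G1 X11.241 Y132.285
G1 X12.449 Y123.299
G1 X13.489 Y117.595
M5
G00 X110.059 Y31.546
M3 S558
G1 X109.196 Y35.886 F1584
G1 X106.737 Y39.566
G1 X103.057 Y42.025
G1 X98.717 Y42.888
G1 X94.377 Y42.025
G1 X90.697 Y39.566
G1 X88.238 Y35.886
G1 X87.375 Y31.546
G1 X88.238 Y27.206
G1 X90.697 Y23.526
G1 X94.377 Y21.067
G1 X98.717 Y20.204
G1 X103.057 Y21.067
G1 X106.737 Y23.526
G1 X109.196 Y27.206
G1 X110.059 Y31.546
M5
G00 X64.960 Y147.555
M3 S823
G1 X64.428 Y150.231 F823
G1 X62.912 Y152.500
G1 X60.643 Y154.016
G1 X57.967 Y154.548
G1 X55.291 Y154.016
G1 X53.022 Y152.500
G1 X51.506 Y150.231
G1 X50.974 Y147.555
G1 X51.506 Y144.879
G1 X53.022 Y142.610
G1 X55.291 Y141.094
G1 X57.967 Y140.562
G1 X60.643 Y141.094
G1 X62.912 Y142.610
G1 X64.428 Y144.879
G1 X64.960 Y147.555
M5
G00 X107.340 Y137.989
M3 S313
G1 X68.965 Y65.178 F4289
G1 X70.482 Y109.997
M5
G00 X0.000 Y0.000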